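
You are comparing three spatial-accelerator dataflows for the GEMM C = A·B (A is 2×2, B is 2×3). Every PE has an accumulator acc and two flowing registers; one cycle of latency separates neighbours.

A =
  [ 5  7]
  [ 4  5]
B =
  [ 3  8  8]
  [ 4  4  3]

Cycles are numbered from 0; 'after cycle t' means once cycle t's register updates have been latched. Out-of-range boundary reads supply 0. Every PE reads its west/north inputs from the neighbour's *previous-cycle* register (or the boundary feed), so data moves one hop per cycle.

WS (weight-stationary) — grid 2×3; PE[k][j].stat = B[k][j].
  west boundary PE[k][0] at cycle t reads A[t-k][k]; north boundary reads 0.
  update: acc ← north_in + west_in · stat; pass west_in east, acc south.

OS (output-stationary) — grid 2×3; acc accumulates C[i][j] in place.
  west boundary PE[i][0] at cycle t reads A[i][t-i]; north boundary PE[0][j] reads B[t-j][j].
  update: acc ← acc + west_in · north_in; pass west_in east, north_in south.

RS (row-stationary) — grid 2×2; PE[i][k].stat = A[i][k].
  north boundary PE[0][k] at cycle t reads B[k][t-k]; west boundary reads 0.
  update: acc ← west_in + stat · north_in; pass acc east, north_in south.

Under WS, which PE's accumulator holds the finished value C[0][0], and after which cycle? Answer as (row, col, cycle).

Under WS, C[0][0] lands at PE[1][0]:
  c0 r1c0: 0 / 0 / 0
  c1 r1c0: 43 / 7 / 43

(row, col, cycle) = (1, 0, 1)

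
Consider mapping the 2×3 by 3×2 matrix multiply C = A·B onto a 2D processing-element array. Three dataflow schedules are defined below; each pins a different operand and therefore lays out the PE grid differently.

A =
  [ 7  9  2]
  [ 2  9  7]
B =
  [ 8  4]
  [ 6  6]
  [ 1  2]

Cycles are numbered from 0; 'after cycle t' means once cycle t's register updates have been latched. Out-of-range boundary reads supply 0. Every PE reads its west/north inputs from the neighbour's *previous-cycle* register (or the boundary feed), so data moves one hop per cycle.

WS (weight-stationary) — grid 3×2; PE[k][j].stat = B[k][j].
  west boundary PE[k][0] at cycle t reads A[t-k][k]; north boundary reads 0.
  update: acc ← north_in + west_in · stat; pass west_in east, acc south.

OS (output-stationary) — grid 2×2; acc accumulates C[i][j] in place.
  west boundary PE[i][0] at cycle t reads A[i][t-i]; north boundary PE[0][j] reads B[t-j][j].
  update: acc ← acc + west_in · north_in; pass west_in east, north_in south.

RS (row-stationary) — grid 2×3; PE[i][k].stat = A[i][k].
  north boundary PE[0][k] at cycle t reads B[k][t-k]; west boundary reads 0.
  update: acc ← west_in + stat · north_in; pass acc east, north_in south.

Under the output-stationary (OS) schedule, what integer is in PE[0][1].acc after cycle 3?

Tracing OS — 2×2 array, target PE[0][1]:
  @0  [0,0]  acc 56  |  →7  ↓8
  @0  [0,1]  acc 0  |  →0  ↓0
  @1  [0,0]  acc 110  |  →9  ↓6
  @1  [0,1]  acc 28  |  →7  ↓4
  @2  [0,0]  acc 112  |  →2  ↓1
  @2  [0,1]  acc 82  |  →9  ↓6
  @3  [0,0]  acc 112  |  →0  ↓0
  @3  [0,1]  acc 86  |  →2  ↓2

PE[0][1].acc = 86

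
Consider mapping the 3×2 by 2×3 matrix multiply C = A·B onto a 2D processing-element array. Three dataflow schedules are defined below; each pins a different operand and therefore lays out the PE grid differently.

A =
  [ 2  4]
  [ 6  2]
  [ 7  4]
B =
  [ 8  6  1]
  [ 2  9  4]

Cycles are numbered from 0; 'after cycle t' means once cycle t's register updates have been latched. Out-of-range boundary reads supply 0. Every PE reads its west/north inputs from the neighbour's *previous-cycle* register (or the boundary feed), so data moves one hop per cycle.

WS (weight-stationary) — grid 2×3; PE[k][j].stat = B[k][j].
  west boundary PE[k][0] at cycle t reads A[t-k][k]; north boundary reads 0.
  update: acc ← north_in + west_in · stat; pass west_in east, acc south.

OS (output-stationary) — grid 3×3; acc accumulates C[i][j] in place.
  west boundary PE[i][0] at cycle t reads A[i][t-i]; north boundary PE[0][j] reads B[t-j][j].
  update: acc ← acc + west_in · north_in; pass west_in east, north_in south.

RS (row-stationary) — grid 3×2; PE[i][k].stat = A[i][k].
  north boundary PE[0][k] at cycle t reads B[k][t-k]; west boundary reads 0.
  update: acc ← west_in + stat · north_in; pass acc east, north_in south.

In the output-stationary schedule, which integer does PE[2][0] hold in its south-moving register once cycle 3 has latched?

register = 2

OS on a 3×3 grid — tracing PE[2][0] and its feeders:
  c0 r1c0: 0 / 0 / 0
  c0 r2c0: 0 / 0 / 0
  c1 r1c0: 48 / 6 / 8
  c1 r2c0: 0 / 0 / 0
  c2 r1c0: 52 / 2 / 2
  c2 r2c0: 56 / 7 / 8
  c3 r1c0: 52 / 0 / 0
  c3 r2c0: 64 / 4 / 2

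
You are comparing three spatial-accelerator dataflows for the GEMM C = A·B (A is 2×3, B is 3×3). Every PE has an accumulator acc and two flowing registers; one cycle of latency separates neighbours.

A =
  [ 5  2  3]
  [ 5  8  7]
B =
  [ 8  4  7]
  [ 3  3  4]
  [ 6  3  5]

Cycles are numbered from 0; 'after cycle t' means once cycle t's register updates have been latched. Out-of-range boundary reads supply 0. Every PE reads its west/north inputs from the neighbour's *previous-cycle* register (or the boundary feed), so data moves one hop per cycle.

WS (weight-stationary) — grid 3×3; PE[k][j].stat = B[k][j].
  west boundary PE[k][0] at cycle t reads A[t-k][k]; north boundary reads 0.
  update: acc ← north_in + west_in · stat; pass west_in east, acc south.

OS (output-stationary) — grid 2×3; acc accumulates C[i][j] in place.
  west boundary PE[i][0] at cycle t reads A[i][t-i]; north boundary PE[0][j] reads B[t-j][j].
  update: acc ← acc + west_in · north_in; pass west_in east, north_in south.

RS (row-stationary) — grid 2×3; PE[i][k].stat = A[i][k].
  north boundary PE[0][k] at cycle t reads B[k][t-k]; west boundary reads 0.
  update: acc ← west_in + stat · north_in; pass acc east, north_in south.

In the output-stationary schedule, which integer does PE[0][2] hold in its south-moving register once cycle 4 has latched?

Tracing OS — 2×3 array, target PE[0][2]:
  step 0 · PE0,1: acc=0; fwd→0 fwd↓0
  step 0 · PE0,2: acc=0; fwd→0 fwd↓0
  step 1 · PE0,1: acc=20; fwd→5 fwd↓4
  step 1 · PE0,2: acc=0; fwd→0 fwd↓0
  step 2 · PE0,1: acc=26; fwd→2 fwd↓3
  step 2 · PE0,2: acc=35; fwd→5 fwd↓7
  step 3 · PE0,1: acc=35; fwd→3 fwd↓3
  step 3 · PE0,2: acc=43; fwd→2 fwd↓4
  step 4 · PE0,1: acc=35; fwd→0 fwd↓0
  step 4 · PE0,2: acc=58; fwd→3 fwd↓5

register = 5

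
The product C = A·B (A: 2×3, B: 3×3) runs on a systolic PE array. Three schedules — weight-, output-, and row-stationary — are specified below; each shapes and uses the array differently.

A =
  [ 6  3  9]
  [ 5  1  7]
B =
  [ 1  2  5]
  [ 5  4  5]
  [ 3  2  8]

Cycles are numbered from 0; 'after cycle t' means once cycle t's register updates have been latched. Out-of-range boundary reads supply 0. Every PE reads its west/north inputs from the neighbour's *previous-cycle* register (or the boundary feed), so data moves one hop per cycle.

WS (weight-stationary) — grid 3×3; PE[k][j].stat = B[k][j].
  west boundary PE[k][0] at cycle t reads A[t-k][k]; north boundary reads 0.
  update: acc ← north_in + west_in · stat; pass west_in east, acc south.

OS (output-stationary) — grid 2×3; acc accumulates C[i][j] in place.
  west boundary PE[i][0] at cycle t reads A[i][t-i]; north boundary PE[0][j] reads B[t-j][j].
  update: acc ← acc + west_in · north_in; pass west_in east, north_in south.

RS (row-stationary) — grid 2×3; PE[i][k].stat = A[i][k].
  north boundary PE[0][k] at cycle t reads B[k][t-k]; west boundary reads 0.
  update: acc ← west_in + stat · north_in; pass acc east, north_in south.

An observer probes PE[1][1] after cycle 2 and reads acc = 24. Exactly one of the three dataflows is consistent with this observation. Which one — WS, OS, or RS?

dataflow = WS

WS [3×3] PE[1][1] across cycles:
  after 0 — PE[1][1] acc=0, pass-E 0, pass-S 0
  after 1 — PE[1][1] acc=0, pass-E 0, pass-S 0
  after 2 — PE[1][1] acc=24, pass-E 3, pass-S 24
OS [2×3] PE[1][1] across cycles:
  after 0 — PE[1][1] acc=0, pass-E 0, pass-S 0
  after 1 — PE[1][1] acc=0, pass-E 0, pass-S 0
  after 2 — PE[1][1] acc=10, pass-E 5, pass-S 2
RS [2×3] PE[1][1] across cycles:
  after 0 — PE[1][1] acc=0, pass-E 0, pass-S 0
  after 1 — PE[1][1] acc=0, pass-E 0, pass-S 0
  after 2 — PE[1][1] acc=10, pass-E 10, pass-S 5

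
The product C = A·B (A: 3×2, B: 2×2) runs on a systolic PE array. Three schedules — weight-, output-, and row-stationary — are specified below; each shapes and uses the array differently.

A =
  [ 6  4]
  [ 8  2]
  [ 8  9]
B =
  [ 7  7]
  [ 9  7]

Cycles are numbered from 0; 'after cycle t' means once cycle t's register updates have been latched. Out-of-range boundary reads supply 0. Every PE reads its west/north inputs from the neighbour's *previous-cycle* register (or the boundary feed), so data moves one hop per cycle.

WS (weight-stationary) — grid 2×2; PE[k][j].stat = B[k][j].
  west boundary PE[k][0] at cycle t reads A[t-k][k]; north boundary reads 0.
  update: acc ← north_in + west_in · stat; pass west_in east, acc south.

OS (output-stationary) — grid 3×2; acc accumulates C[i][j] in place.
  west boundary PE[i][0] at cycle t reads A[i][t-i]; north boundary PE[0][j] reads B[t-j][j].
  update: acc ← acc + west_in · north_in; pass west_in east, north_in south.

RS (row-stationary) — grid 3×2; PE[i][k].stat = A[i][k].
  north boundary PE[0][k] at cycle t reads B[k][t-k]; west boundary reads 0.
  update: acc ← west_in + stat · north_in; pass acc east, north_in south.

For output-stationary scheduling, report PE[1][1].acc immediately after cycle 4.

PE[1][1].acc = 70

Tracing OS — 3×2 array, target PE[1][1]:
  0: (0,1).acc=0  regs=<0,0>
  0: (1,0).acc=0  regs=<0,0>
  0: (1,1).acc=0  regs=<0,0>
  1: (0,1).acc=42  regs=<6,7>
  1: (1,0).acc=56  regs=<8,7>
  1: (1,1).acc=0  regs=<0,0>
  2: (0,1).acc=70  regs=<4,7>
  2: (1,0).acc=74  regs=<2,9>
  2: (1,1).acc=56  regs=<8,7>
  3: (0,1).acc=70  regs=<0,0>
  3: (1,0).acc=74  regs=<0,0>
  3: (1,1).acc=70  regs=<2,7>
  4: (0,1).acc=70  regs=<0,0>
  4: (1,0).acc=74  regs=<0,0>
  4: (1,1).acc=70  regs=<0,0>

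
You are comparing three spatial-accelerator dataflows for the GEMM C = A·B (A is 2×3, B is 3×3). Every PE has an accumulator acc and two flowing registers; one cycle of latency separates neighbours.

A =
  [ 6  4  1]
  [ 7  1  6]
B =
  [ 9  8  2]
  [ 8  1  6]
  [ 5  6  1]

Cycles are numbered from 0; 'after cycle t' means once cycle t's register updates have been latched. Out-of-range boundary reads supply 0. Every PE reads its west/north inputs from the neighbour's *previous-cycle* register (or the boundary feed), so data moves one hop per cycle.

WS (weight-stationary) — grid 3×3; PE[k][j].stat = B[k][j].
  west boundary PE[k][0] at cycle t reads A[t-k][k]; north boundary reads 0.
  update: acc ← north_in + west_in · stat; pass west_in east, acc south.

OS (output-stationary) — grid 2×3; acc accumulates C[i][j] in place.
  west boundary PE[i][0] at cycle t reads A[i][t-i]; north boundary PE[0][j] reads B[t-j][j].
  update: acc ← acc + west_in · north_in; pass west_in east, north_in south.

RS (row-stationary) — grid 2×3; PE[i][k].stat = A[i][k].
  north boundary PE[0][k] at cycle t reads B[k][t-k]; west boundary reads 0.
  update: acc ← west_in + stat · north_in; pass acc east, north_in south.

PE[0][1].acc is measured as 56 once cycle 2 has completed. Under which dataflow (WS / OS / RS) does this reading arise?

Under WS (3×3), PE[0][1]:
  0: (0,1).acc=0  regs=<0,0>
  1: (0,1).acc=48  regs=<6,48>
  2: (0,1).acc=56  regs=<7,56>
Under OS (2×3), PE[0][1]:
  0: (0,1).acc=0  regs=<0,0>
  1: (0,1).acc=48  regs=<6,8>
  2: (0,1).acc=52  regs=<4,1>
Under RS (2×3), PE[0][1]:
  0: (0,1).acc=0  regs=<0,0>
  1: (0,1).acc=86  regs=<86,8>
  2: (0,1).acc=52  regs=<52,1>

dataflow = WS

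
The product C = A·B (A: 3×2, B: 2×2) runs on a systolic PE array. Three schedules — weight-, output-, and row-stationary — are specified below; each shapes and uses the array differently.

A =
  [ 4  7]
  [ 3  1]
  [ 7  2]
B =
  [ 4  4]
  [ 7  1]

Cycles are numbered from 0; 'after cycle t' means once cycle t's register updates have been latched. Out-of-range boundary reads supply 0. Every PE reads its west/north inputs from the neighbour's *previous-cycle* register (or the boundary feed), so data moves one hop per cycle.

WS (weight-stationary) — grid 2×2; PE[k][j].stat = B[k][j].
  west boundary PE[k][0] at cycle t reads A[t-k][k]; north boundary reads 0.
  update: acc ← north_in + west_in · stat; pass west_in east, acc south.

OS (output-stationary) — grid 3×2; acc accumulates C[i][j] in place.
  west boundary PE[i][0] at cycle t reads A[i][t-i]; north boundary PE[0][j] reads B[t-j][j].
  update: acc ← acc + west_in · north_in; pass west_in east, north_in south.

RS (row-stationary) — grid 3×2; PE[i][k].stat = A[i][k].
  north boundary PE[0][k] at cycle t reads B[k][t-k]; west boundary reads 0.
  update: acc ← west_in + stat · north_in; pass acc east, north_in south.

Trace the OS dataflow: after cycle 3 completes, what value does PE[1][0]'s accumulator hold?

Tracing OS — 3×2 array, target PE[1][0]:
  [0] (0,0) acc=16 (h:4 v:4)
  [0] (1,0) acc=0 (h:0 v:0)
  [1] (0,0) acc=65 (h:7 v:7)
  [1] (1,0) acc=12 (h:3 v:4)
  [2] (0,0) acc=65 (h:0 v:0)
  [2] (1,0) acc=19 (h:1 v:7)
  [3] (0,0) acc=65 (h:0 v:0)
  [3] (1,0) acc=19 (h:0 v:0)

PE[1][0].acc = 19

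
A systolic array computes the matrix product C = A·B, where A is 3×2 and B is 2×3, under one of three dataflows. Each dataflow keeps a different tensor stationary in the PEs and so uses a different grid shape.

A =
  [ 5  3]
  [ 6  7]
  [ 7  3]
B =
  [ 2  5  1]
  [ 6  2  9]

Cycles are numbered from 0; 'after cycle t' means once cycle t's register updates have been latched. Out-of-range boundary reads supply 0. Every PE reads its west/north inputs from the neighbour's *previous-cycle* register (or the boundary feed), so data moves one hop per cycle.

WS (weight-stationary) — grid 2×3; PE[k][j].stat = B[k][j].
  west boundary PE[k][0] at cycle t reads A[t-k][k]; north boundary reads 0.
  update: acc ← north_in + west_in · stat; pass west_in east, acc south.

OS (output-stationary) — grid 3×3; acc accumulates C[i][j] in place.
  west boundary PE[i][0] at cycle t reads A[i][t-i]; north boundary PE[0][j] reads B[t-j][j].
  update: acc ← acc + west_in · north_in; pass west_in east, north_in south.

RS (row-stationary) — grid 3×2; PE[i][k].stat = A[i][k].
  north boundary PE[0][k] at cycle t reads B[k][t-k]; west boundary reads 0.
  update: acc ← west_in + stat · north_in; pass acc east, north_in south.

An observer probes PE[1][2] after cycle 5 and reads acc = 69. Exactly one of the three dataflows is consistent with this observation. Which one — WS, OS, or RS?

dataflow = OS

WS [2×3] PE[1][2] across cycles:
  step 0 · PE1,2: acc=0; fwd→0 fwd↓0
  step 1 · PE1,2: acc=0; fwd→0 fwd↓0
  step 2 · PE1,2: acc=0; fwd→0 fwd↓0
  step 3 · PE1,2: acc=32; fwd→3 fwd↓32
  step 4 · PE1,2: acc=69; fwd→7 fwd↓69
  step 5 · PE1,2: acc=34; fwd→3 fwd↓34
OS [3×3] PE[1][2] across cycles:
  step 0 · PE1,2: acc=0; fwd→0 fwd↓0
  step 1 · PE1,2: acc=0; fwd→0 fwd↓0
  step 2 · PE1,2: acc=0; fwd→0 fwd↓0
  step 3 · PE1,2: acc=6; fwd→6 fwd↓1
  step 4 · PE1,2: acc=69; fwd→7 fwd↓9
  step 5 · PE1,2: acc=69; fwd→0 fwd↓0
RS (3×2): PE[1][2] does not exist.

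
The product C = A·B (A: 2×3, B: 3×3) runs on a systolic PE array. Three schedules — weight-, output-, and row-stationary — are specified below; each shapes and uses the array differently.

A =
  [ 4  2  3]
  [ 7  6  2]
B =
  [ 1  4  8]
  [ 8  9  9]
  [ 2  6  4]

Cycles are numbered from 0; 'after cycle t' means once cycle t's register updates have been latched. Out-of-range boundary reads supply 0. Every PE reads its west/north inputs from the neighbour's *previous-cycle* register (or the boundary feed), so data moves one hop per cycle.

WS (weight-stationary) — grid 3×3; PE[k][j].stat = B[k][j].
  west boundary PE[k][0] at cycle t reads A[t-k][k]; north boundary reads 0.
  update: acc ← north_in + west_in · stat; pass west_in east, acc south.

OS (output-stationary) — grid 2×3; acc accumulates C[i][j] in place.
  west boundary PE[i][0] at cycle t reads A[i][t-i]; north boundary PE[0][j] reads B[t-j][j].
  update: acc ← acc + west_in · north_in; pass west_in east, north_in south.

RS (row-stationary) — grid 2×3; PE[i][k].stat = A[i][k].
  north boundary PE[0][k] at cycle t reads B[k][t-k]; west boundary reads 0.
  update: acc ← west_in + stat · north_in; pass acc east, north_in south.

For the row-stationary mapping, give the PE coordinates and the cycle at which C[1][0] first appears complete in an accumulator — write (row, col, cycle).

(row, col, cycle) = (1, 2, 3)

RS: C[1][0] accumulates in PE[1][2]:
  [0] (1,2) acc=0 (h:0 v:0)
  [1] (1,2) acc=0 (h:0 v:0)
  [2] (1,2) acc=0 (h:0 v:0)
  [3] (1,2) acc=59 (h:59 v:2)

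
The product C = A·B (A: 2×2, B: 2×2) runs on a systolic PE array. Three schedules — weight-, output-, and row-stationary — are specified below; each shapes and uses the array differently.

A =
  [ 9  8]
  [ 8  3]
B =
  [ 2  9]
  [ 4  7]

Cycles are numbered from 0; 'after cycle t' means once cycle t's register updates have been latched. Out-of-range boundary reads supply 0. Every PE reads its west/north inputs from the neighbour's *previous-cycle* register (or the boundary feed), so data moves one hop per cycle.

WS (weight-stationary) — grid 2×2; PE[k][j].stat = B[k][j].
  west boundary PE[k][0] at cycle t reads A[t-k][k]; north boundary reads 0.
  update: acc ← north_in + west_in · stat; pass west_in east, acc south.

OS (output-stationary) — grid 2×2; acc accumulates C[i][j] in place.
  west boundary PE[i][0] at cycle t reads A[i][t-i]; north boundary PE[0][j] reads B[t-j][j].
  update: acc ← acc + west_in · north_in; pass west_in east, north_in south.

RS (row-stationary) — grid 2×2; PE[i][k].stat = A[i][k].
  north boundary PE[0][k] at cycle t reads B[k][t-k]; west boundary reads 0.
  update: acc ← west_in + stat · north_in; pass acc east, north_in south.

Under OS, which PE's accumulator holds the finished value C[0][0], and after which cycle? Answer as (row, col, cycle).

OS — PE[0][0] is where C[0][0] collects:
  step 0 · PE0,0: acc=18; fwd→9 fwd↓2
  step 1 · PE0,0: acc=50; fwd→8 fwd↓4

(row, col, cycle) = (0, 0, 1)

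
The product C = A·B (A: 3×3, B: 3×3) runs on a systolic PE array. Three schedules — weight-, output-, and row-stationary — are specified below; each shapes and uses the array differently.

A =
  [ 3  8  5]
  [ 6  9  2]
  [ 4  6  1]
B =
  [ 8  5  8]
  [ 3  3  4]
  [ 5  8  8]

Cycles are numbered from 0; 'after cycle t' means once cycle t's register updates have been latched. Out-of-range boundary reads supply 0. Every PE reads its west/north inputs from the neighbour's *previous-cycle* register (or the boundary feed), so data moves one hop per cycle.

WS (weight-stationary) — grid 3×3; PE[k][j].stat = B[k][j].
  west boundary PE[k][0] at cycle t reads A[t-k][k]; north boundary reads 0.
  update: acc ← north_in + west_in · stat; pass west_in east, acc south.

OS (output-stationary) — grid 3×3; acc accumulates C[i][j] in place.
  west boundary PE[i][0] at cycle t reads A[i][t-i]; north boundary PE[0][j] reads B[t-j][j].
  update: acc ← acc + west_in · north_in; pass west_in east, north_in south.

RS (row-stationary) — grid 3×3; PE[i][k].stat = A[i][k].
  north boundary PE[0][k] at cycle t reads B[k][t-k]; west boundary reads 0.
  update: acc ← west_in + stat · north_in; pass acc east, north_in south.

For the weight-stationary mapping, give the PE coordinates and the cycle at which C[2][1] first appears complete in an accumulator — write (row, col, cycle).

WS: C[2][1] accumulates in PE[2][1]:
  @0  [2,1]  acc 0  |  →0  ↓0
  @1  [2,1]  acc 0  |  →0  ↓0
  @2  [2,1]  acc 0  |  →0  ↓0
  @3  [2,1]  acc 79  |  →5  ↓79
  @4  [2,1]  acc 73  |  →2  ↓73
  @5  [2,1]  acc 46  |  →1  ↓46

(row, col, cycle) = (2, 1, 5)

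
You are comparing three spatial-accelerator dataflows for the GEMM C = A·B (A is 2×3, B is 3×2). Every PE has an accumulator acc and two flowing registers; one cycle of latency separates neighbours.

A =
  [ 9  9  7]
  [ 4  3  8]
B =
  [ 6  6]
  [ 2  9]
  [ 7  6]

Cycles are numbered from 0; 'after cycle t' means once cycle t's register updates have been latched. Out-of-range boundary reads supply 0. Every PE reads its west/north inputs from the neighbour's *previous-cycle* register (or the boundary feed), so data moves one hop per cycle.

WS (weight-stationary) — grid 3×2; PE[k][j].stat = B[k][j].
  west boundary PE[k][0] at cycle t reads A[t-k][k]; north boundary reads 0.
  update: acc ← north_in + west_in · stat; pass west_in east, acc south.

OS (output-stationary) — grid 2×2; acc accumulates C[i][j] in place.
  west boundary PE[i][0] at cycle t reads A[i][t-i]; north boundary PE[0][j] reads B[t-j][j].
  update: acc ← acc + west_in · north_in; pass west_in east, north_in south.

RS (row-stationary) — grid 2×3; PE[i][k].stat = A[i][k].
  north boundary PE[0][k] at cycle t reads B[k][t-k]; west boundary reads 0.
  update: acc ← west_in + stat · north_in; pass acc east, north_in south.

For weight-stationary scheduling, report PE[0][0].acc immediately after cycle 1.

WS on a 3×2 grid — tracing PE[0][0] and its feeders:
  step 0 · PE0,0: acc=54; fwd→9 fwd↓54
  step 1 · PE0,0: acc=24; fwd→4 fwd↓24

PE[0][0].acc = 24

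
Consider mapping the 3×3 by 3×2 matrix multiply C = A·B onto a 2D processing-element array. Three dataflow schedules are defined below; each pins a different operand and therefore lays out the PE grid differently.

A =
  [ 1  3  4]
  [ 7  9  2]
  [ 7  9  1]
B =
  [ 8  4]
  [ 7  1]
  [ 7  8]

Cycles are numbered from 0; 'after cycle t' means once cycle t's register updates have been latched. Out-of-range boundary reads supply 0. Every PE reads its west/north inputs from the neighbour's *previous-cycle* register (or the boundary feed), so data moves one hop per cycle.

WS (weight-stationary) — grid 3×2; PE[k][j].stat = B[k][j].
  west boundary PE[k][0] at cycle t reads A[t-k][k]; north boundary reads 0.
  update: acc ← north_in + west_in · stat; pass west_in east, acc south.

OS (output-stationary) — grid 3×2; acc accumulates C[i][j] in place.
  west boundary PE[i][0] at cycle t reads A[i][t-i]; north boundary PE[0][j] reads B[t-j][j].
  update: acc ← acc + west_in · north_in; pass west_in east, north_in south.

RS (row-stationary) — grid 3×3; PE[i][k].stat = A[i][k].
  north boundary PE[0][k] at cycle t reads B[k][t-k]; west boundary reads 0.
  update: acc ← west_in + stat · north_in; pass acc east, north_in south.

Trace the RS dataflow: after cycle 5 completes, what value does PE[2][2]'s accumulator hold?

PE[2][2].acc = 45

RS on a 3×3 grid — tracing PE[2][2] and its feeders:
  c0 r1c2: 0 / 0 / 0
  c0 r2c1: 0 / 0 / 0
  c0 r2c2: 0 / 0 / 0
  c1 r1c2: 0 / 0 / 0
  c1 r2c1: 0 / 0 / 0
  c1 r2c2: 0 / 0 / 0
  c2 r1c2: 0 / 0 / 0
  c2 r2c1: 0 / 0 / 0
  c2 r2c2: 0 / 0 / 0
  c3 r1c2: 133 / 133 / 7
  c3 r2c1: 119 / 119 / 7
  c3 r2c2: 0 / 0 / 0
  c4 r1c2: 53 / 53 / 8
  c4 r2c1: 37 / 37 / 1
  c4 r2c2: 126 / 126 / 7
  c5 r1c2: 0 / 0 / 0
  c5 r2c1: 0 / 0 / 0
  c5 r2c2: 45 / 45 / 8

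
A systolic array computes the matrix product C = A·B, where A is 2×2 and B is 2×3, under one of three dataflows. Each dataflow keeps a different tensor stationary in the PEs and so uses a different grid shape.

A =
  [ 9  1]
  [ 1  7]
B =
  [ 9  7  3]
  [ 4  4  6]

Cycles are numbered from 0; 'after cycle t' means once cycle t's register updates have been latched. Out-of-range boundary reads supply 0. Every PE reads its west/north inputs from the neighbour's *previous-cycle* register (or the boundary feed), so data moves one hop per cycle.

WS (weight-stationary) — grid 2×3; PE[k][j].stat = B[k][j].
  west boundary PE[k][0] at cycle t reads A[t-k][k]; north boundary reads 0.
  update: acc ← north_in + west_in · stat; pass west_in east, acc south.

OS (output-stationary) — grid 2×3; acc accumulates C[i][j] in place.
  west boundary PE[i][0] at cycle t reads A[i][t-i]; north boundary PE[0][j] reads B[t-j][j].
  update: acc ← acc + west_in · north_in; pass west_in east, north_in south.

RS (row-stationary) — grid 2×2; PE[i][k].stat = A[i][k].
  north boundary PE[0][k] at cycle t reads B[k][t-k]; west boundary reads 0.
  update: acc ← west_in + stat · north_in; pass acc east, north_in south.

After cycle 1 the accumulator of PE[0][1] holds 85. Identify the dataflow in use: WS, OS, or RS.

WS [2×3] PE[0][1] across cycles:
  cycle 0: PE[0][1] → acc 0, east 0, south 0
  cycle 1: PE[0][1] → acc 63, east 9, south 63
OS [2×3] PE[0][1] across cycles:
  cycle 0: PE[0][1] → acc 0, east 0, south 0
  cycle 1: PE[0][1] → acc 63, east 9, south 7
RS [2×2] PE[0][1] across cycles:
  cycle 0: PE[0][1] → acc 0, east 0, south 0
  cycle 1: PE[0][1] → acc 85, east 85, south 4

dataflow = RS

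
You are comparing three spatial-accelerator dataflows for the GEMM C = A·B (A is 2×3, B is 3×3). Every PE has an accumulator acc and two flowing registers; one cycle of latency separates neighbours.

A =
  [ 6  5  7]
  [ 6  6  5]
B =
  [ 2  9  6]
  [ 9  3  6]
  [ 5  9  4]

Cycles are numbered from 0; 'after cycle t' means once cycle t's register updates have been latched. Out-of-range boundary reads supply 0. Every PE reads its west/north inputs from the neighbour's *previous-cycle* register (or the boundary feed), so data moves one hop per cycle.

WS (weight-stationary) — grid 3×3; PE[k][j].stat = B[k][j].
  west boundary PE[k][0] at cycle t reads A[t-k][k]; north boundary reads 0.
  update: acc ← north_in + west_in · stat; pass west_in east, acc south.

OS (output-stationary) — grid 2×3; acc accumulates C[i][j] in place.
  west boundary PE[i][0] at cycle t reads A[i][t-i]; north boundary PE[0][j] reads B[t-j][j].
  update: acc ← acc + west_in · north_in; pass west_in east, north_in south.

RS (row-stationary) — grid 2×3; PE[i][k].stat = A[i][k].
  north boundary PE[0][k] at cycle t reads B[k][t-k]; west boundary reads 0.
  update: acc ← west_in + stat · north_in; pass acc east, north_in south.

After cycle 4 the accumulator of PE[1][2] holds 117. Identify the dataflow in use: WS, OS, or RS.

WS [3×3] PE[1][2] across cycles:
  cycle 0: PE[1][2] → acc 0, east 0, south 0
  cycle 1: PE[1][2] → acc 0, east 0, south 0
  cycle 2: PE[1][2] → acc 0, east 0, south 0
  cycle 3: PE[1][2] → acc 66, east 5, south 66
  cycle 4: PE[1][2] → acc 72, east 6, south 72
OS [2×3] PE[1][2] across cycles:
  cycle 0: PE[1][2] → acc 0, east 0, south 0
  cycle 1: PE[1][2] → acc 0, east 0, south 0
  cycle 2: PE[1][2] → acc 0, east 0, south 0
  cycle 3: PE[1][2] → acc 36, east 6, south 6
  cycle 4: PE[1][2] → acc 72, east 6, south 6
RS [2×3] PE[1][2] across cycles:
  cycle 0: PE[1][2] → acc 0, east 0, south 0
  cycle 1: PE[1][2] → acc 0, east 0, south 0
  cycle 2: PE[1][2] → acc 0, east 0, south 0
  cycle 3: PE[1][2] → acc 91, east 91, south 5
  cycle 4: PE[1][2] → acc 117, east 117, south 9

dataflow = RS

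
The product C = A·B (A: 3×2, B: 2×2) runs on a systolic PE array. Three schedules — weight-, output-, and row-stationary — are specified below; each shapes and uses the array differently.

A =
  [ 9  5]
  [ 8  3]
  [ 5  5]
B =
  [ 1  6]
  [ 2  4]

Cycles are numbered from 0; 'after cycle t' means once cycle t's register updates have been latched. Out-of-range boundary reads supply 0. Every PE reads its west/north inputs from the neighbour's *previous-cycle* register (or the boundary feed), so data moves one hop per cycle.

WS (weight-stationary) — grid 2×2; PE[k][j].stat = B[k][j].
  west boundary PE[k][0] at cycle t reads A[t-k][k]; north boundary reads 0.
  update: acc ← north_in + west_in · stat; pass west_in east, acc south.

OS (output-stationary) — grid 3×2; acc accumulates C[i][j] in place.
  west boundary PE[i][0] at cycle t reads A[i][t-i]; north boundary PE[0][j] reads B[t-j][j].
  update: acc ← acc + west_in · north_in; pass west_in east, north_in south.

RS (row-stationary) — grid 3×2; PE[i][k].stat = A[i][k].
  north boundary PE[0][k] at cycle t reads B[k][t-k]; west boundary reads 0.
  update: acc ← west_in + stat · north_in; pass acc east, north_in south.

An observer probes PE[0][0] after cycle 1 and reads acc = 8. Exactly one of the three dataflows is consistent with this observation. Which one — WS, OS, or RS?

dataflow = WS

Under WS (2×2), PE[0][0]:
  0: (0,0).acc=9  regs=<9,9>
  1: (0,0).acc=8  regs=<8,8>
Under OS (3×2), PE[0][0]:
  0: (0,0).acc=9  regs=<9,1>
  1: (0,0).acc=19  regs=<5,2>
Under RS (3×2), PE[0][0]:
  0: (0,0).acc=9  regs=<9,1>
  1: (0,0).acc=54  regs=<54,6>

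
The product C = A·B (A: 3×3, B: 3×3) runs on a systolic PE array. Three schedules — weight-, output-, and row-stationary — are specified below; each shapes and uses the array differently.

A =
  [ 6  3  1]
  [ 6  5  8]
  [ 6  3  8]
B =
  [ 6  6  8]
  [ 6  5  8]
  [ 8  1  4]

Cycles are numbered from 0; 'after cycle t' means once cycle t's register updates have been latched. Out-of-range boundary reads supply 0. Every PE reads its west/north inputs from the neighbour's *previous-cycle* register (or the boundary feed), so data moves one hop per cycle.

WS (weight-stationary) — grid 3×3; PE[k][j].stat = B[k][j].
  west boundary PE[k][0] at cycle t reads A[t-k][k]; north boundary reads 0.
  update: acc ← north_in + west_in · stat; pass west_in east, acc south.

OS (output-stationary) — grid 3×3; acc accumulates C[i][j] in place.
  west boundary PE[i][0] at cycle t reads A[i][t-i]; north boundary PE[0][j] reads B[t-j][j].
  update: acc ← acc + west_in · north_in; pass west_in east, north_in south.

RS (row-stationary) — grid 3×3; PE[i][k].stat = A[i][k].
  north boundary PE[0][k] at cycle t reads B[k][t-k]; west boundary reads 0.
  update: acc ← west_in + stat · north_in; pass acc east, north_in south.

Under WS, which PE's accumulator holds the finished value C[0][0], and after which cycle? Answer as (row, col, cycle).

WS — PE[2][0] is where C[0][0] collects:
  t=0 PE[2][0]: acc=0 h=0 v=0
  t=1 PE[2][0]: acc=0 h=0 v=0
  t=2 PE[2][0]: acc=62 h=1 v=62

(row, col, cycle) = (2, 0, 2)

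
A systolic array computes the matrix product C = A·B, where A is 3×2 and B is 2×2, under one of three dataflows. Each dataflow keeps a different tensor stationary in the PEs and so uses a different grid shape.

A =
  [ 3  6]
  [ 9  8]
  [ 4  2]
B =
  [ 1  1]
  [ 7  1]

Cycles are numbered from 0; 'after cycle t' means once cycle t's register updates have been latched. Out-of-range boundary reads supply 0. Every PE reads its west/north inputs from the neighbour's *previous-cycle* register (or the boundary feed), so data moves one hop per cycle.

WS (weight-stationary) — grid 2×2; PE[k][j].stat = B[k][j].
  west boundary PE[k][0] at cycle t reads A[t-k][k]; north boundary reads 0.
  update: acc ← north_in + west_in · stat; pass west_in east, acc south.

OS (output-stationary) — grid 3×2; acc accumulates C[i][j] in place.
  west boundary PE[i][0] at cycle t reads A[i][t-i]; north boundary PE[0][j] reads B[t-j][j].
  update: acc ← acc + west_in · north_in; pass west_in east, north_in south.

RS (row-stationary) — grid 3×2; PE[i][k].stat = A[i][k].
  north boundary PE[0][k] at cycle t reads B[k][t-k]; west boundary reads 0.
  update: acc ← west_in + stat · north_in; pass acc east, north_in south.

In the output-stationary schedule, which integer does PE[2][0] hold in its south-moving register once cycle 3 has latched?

OS on a 3×2 grid — tracing PE[2][0] and its feeders:
  c0 r1c0: 0 / 0 / 0
  c0 r2c0: 0 / 0 / 0
  c1 r1c0: 9 / 9 / 1
  c1 r2c0: 0 / 0 / 0
  c2 r1c0: 65 / 8 / 7
  c2 r2c0: 4 / 4 / 1
  c3 r1c0: 65 / 0 / 0
  c3 r2c0: 18 / 2 / 7

register = 7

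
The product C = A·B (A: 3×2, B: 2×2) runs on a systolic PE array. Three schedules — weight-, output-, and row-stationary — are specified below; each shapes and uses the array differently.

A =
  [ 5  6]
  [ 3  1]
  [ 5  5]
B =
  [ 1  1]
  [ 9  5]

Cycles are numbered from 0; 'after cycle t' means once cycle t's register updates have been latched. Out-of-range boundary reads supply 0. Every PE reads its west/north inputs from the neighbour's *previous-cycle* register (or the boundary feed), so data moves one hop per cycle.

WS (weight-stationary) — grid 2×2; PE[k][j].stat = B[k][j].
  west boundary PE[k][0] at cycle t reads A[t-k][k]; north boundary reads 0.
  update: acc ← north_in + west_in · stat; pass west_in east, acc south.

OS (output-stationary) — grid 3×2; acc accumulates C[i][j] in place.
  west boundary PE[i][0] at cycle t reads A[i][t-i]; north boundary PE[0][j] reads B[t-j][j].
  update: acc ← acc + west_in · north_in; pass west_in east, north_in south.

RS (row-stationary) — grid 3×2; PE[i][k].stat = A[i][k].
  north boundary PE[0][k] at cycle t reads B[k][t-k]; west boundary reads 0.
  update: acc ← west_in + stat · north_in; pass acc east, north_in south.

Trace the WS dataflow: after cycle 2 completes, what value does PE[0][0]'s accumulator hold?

WS (2×2). Following PE[0][0] plus its west/north inputs:
  cycle 0: PE[0][0] → acc 5, east 5, south 5
  cycle 1: PE[0][0] → acc 3, east 3, south 3
  cycle 2: PE[0][0] → acc 5, east 5, south 5

PE[0][0].acc = 5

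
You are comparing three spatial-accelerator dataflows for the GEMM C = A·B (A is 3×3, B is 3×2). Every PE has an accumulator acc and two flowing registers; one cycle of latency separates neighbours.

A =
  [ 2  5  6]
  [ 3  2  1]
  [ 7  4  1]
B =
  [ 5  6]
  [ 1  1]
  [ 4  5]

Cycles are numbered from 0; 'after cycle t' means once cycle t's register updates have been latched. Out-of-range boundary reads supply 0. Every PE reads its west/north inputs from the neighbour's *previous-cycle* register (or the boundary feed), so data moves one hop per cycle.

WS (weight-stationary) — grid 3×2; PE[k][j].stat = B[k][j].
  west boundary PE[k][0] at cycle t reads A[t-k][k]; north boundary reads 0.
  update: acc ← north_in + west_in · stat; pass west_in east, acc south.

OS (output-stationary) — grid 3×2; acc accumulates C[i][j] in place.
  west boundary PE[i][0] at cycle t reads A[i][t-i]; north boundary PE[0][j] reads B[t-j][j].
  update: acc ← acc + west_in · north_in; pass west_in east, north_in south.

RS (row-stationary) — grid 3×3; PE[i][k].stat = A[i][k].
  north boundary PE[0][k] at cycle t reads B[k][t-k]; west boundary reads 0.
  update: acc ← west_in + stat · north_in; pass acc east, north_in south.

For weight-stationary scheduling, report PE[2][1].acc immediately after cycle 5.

PE[2][1].acc = 51

WS on a 3×2 grid — tracing PE[2][1] and its feeders:
  step 0 · PE1,1: acc=0; fwd→0 fwd↓0
  step 0 · PE2,0: acc=0; fwd→0 fwd↓0
  step 0 · PE2,1: acc=0; fwd→0 fwd↓0
  step 1 · PE1,1: acc=0; fwd→0 fwd↓0
  step 1 · PE2,0: acc=0; fwd→0 fwd↓0
  step 1 · PE2,1: acc=0; fwd→0 fwd↓0
  step 2 · PE1,1: acc=17; fwd→5 fwd↓17
  step 2 · PE2,0: acc=39; fwd→6 fwd↓39
  step 2 · PE2,1: acc=0; fwd→0 fwd↓0
  step 3 · PE1,1: acc=20; fwd→2 fwd↓20
  step 3 · PE2,0: acc=21; fwd→1 fwd↓21
  step 3 · PE2,1: acc=47; fwd→6 fwd↓47
  step 4 · PE1,1: acc=46; fwd→4 fwd↓46
  step 4 · PE2,0: acc=43; fwd→1 fwd↓43
  step 4 · PE2,1: acc=25; fwd→1 fwd↓25
  step 5 · PE1,1: acc=0; fwd→0 fwd↓0
  step 5 · PE2,0: acc=0; fwd→0 fwd↓0
  step 5 · PE2,1: acc=51; fwd→1 fwd↓51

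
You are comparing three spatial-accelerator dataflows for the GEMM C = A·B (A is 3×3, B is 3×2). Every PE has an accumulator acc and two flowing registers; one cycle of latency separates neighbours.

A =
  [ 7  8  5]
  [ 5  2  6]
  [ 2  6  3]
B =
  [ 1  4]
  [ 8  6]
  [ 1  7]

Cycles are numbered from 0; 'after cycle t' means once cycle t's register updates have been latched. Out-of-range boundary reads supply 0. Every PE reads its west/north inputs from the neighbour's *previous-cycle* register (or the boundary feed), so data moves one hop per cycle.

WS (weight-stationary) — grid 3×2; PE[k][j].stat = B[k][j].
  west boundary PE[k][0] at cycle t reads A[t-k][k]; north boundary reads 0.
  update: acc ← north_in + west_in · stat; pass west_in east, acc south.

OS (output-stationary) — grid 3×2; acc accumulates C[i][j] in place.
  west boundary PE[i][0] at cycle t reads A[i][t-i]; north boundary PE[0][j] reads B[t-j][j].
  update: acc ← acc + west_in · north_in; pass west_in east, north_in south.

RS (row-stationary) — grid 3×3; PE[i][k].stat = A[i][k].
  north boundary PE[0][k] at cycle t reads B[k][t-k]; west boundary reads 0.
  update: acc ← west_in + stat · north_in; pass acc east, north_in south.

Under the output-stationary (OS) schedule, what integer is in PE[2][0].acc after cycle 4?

OS (3×2). Following PE[2][0] plus its west/north inputs:
  @0  [1,0]  acc 0  |  →0  ↓0
  @0  [2,0]  acc 0  |  →0  ↓0
  @1  [1,0]  acc 5  |  →5  ↓1
  @1  [2,0]  acc 0  |  →0  ↓0
  @2  [1,0]  acc 21  |  →2  ↓8
  @2  [2,0]  acc 2  |  →2  ↓1
  @3  [1,0]  acc 27  |  →6  ↓1
  @3  [2,0]  acc 50  |  →6  ↓8
  @4  [1,0]  acc 27  |  →0  ↓0
  @4  [2,0]  acc 53  |  →3  ↓1

PE[2][0].acc = 53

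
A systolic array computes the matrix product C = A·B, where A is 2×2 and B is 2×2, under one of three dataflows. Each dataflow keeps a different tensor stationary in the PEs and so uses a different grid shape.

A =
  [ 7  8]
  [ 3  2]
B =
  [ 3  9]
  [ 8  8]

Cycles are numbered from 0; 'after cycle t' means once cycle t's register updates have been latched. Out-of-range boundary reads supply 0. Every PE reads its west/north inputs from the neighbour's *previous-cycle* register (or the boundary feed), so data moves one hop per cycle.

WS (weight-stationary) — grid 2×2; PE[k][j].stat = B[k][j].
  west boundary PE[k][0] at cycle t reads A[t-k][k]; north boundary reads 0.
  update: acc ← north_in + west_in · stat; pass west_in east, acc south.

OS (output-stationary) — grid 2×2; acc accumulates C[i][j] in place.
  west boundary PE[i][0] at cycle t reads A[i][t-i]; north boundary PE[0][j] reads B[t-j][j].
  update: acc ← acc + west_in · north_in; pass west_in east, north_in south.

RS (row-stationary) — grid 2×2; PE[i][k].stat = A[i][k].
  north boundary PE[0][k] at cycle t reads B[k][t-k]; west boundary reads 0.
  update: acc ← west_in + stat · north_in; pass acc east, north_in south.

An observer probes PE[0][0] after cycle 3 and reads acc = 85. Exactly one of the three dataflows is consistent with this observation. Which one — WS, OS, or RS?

dataflow = OS

WS [2×2] PE[0][0] across cycles:
  c0 r0c0: 21 / 7 / 21
  c1 r0c0: 9 / 3 / 9
  c2 r0c0: 0 / 0 / 0
  c3 r0c0: 0 / 0 / 0
OS [2×2] PE[0][0] across cycles:
  c0 r0c0: 21 / 7 / 3
  c1 r0c0: 85 / 8 / 8
  c2 r0c0: 85 / 0 / 0
  c3 r0c0: 85 / 0 / 0
RS [2×2] PE[0][0] across cycles:
  c0 r0c0: 21 / 21 / 3
  c1 r0c0: 63 / 63 / 9
  c2 r0c0: 0 / 0 / 0
  c3 r0c0: 0 / 0 / 0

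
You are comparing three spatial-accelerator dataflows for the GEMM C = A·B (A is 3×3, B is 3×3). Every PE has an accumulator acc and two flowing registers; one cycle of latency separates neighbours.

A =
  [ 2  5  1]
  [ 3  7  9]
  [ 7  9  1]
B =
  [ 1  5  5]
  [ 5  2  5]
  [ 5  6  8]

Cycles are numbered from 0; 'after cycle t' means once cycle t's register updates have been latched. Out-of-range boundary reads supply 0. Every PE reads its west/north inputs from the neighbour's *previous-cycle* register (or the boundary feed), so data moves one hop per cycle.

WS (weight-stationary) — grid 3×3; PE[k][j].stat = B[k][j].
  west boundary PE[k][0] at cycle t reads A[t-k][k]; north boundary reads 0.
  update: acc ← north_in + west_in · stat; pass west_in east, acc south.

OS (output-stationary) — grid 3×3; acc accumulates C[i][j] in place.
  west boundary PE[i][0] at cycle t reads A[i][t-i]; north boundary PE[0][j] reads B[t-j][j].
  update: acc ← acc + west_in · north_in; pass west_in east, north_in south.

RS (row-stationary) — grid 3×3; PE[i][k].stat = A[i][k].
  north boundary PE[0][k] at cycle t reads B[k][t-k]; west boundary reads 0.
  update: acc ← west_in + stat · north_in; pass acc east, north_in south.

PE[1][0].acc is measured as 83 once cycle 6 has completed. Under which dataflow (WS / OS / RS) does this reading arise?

dataflow = OS

— WS: 3×3; PE[1][0] trace:
  c0 r1c0: 0 / 0 / 0
  c1 r1c0: 27 / 5 / 27
  c2 r1c0: 38 / 7 / 38
  c3 r1c0: 52 / 9 / 52
  c4 r1c0: 0 / 0 / 0
  c5 r1c0: 0 / 0 / 0
  c6 r1c0: 0 / 0 / 0
— OS: 3×3; PE[1][0] trace:
  c0 r1c0: 0 / 0 / 0
  c1 r1c0: 3 / 3 / 1
  c2 r1c0: 38 / 7 / 5
  c3 r1c0: 83 / 9 / 5
  c4 r1c0: 83 / 0 / 0
  c5 r1c0: 83 / 0 / 0
  c6 r1c0: 83 / 0 / 0
— RS: 3×3; PE[1][0] trace:
  c0 r1c0: 0 / 0 / 0
  c1 r1c0: 3 / 3 / 1
  c2 r1c0: 15 / 15 / 5
  c3 r1c0: 15 / 15 / 5
  c4 r1c0: 0 / 0 / 0
  c5 r1c0: 0 / 0 / 0
  c6 r1c0: 0 / 0 / 0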